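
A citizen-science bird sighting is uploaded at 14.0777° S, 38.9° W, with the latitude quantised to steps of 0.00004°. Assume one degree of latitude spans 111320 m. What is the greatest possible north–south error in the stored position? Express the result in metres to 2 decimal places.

With a 0.00004° grid the true value lies within half a step, ±0.00004°/2 = ±2e-05°, of the stored one.
Along the meridian that is 2e-05° × 111320 m/° = 2.2264 m.

2.23 metres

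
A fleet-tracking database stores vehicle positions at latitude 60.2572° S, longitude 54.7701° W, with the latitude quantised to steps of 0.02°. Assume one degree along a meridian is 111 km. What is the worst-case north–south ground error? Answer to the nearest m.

1110 m

With a 0.02° grid the true value lies within half a step, ±0.02°/2 = ±0.01°, of the stored one.
North–south distance: 0.01° × 111000 m/° = 1110 m.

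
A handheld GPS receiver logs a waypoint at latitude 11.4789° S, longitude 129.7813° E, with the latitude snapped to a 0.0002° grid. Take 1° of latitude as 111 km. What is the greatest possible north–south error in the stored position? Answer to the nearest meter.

11 meters

With a 0.0002° grid the true value lies within half a step, ±0.0002°/2 = ±0.0001°, of the stored one.
North–south distance: 0.0001° × 111000 m/° = 11.1 m.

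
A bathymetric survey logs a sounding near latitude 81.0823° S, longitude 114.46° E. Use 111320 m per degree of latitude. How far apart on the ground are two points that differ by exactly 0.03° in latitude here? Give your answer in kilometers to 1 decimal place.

3.3 kilometers

0.03° × 111320 m/° = 3339.6 m.
That is 3339.6 m = 3.3396 km.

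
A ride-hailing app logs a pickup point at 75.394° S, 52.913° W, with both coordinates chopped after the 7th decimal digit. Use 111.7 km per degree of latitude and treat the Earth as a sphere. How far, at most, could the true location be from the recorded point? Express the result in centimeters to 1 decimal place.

1.2 centimeters

Truncating at 7 decimal places can drop up to a full unit in the last place, so each coordinate may be off by as much as 1e-07°.
North–south component: 1e-07° × 111700 = 0.01117 m.
E–W at 75.394°: 1e-07° × 111700 × cos 75.394° = 1e-07 × 111700 × 0.2522 ≈ 0.00281675 m.
Combining orthogonally: (0.01117² + 0.00281675²)^½ ≈ 0.0115197 m.
That is 0.0115197 m = 1.152 cm.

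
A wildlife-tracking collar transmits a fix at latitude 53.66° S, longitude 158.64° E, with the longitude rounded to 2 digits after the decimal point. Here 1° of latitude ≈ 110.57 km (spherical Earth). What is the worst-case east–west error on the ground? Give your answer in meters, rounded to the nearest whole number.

Rounding to 2 decimal places leaves the longitude within ±0.005° of the true value.
Parallels shrink by cos φ, so at 53.66° a degree of longitude is 110570 × 0.5926 ≈ 65521.1 m.
Maximum E–W displacement: 0.005 × 65521.1 = 327.605 m.

328 meters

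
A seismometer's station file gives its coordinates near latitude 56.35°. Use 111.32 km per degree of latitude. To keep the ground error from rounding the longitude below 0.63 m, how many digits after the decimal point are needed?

5 decimal places

At 56.35° one degree of longitude covers 111320 × cos 56.35° ≈ 111320 × 0.5541 ≈ 61684.4 m.
N decimal places → at most half a unit in the last place, 0.5 × 10⁻ᴺ° = 61684.4/2 × 10⁻ᴺ m.
Setting 30842.2 × 10⁻ᴺ ≤ 0.63 gives 10ᴺ ≥ 4.896e+04, i.e. N ≥ 4.69.
At 4 places the error can reach 3.08 m, but 5 places keeps it to 0.308 m.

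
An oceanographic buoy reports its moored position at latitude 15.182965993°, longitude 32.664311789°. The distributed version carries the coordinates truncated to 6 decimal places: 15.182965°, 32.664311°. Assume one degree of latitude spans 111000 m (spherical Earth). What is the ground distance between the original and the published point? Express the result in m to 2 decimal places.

The latitude changed by +0.000000993° and the longitude by +0.000000789°.
N–S: 0.000000993° × 111000 m/° = 0.110223 m.
E–W at 15.183°: 0.000000789° × 111000 × cos 15.183° = 0.000000789 × 111000 × 0.9651 ≈ 0.084522 m.
Hypotenuse of the two orthogonal shifts: √(0.110223² + 0.084522²) = 0.1389 m.

0.14 m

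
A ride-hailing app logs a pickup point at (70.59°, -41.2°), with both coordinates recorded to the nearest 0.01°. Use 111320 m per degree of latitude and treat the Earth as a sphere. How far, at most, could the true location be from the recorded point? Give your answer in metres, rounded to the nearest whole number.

Rounding to 2 decimal places leaves each coordinate within ±0.005° of the true value.
North–south component: 0.005° × 111320 = 556.6 m.
East–west component at 70.59°: 0.005° × 111320 × cos 70.59° ≈ 0.005 × 36994.5 ≈ 184.973 m.
Worst case both components are at the extreme and orthogonal: √(556.6² + 184.973²) ≈ 586.531 m.

587 metres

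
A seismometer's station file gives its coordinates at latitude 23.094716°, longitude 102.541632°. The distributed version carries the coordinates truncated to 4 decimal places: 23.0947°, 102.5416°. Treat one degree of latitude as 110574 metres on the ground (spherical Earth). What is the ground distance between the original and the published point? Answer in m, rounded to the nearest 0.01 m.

The latitude changed by +0.000016° and the longitude by +0.000032°.
North–south shift: 0.000016 × 110574 = 1.76918 m.
E–W at 23.0947°: 0.000032° × 110574 × cos 23.0947° = 0.000032 × 110574 × 0.9199 ≈ 3.2548 m.
Distance: √(1.76918² + 3.2548²) ≈ 3.70455 m.

3.70 m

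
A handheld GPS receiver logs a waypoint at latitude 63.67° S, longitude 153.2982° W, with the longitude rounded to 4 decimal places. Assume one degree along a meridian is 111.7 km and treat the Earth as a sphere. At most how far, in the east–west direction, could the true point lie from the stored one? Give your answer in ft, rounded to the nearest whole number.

8 ft

Rounding to 4 decimal places leaves the longitude within ±5e-05° of the true value.
Parallels shrink by cos φ, so at 63.67° a degree of longitude is 111700 × 0.4435 ≈ 49543.5 m.
East–west error: 5e-05° × 49543.5 m/° ≈ 2.47717 m.
Converting: 2.47717 m × 3.2808 ft/m ≈ 8.1272 ft.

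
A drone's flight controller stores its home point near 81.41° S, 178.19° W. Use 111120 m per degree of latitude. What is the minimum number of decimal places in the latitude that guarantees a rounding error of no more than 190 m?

3 decimal places

One degree of latitude covers 111120 m.
Rounding to N decimal places gives at most 0.5 × 10⁻ᴺ degrees of error, i.e. 0.5 × 10⁻ᴺ × 111120 m.
Need 0.5 × 111120 × 10⁻ᴺ ≤ 190 → 10⁻ᴺ ≤ 3.420e-03, so N ≥ 2.47.
At 2 places the error can reach 556 m, but 3 places keeps it to 55.6 m.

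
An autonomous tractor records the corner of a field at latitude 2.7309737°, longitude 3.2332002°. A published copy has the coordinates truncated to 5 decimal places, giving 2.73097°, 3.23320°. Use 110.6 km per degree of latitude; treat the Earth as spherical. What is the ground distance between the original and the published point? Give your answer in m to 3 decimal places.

The latitude changed by +0.0000037° and the longitude by +0.0000002°.
N–S: 0.0000037° × 110600 m/° = 0.40922 m.
E–W at 2.73097°: 0.0000002° × 110600 × cos 2.73097° = 0.0000002 × 110600 × 0.9989 ≈ 0.0220949 m.
Distance: √(0.40922² + 0.0220949²) ≈ 0.409816 m.

0.410 m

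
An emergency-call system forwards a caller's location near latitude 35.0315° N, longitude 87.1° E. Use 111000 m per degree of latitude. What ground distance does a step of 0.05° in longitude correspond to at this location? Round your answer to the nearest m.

0.05° of longitude at 35.0315° is 0.05 × 111000 × cos 35.0315° ≈ 0.05 × 90890.9 = 4544.54 m.

4545 m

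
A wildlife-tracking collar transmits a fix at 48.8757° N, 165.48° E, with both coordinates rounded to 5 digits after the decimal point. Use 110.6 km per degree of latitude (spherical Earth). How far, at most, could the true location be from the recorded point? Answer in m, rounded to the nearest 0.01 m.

0.66 m

Rounding to 5 decimal places leaves each coordinate within ±5e-06° of the true value.
Latitude error → 5e-06 × 110600 = 0.553 m along the meridian.
E–W at 48.8757°: 5e-06° × 110600 × cos 48.8757° = 5e-06 × 110600 × 0.6577 ≈ 0.363705 m.
Combining orthogonally: (0.553² + 0.363705²)^½ ≈ 0.661884 m.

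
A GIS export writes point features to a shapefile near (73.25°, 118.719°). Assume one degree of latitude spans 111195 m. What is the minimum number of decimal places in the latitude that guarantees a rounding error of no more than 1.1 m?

5

One degree of latitude covers 111195 m.
With N decimal places the half-ulp bound is 0.5·10⁻ᴺ°, or 0.5·10⁻ᴺ × 111195 m on the ground.
Need 0.5 × 111195 × 10⁻ᴺ ≤ 1.1 → 10⁻ᴺ ≤ 1.979e-05, so N ≥ 4.70.
So 5 decimal places suffice (0.556 m); 4 would allow up to 5.56 m.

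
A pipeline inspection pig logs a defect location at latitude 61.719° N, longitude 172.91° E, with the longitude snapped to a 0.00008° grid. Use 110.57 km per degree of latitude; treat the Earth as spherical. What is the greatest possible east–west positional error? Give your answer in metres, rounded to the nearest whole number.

With a 0.00008° grid the true value lies within half a step, ±0.00008°/2 = ±4e-05°, of the stored one.
Parallels shrink by cos φ, so at 61.719° a degree of longitude is 110570 × 0.4738 ≈ 52387.6 m.
East–west error: 4e-05° × 52387.6 m/° ≈ 2.09551 m.

2 metres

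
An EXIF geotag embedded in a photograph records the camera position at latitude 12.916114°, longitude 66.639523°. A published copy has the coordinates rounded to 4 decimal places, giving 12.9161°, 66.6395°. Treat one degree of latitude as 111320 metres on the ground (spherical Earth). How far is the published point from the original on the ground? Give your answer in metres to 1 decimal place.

The latitude changed by +0.000014° and the longitude by +0.000023°.
N–S: 0.000014° × 111320 m/° = 1.55848 m.
East–west at this latitude: 0.000023° × 111320 × cos 12.9161° ≈ 0.000023 × 108503 = 2.49558 m.
Distance: √(1.55848² + 2.49558²) ≈ 2.94224 m.

2.9 metres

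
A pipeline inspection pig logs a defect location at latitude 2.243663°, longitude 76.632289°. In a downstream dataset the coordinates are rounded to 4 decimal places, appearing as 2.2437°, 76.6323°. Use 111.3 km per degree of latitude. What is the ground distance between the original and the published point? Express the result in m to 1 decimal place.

4.3 m

The latitude changed by -0.000037° and the longitude by -0.000011°.
North–south shift: -0.000037 × 111300 = -4.1181 m.
East–west at this latitude: -0.000011° × 111300 × cos 2.2437° ≈ -0.000011 × 111215 = -1.22336 m.
Distance: √(4.1181² + 1.22336²) ≈ 4.29597 m.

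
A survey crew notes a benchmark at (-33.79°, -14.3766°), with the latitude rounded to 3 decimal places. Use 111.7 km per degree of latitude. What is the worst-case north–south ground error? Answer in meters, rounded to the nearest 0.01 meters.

Rounding to 3 decimal places leaves the latitude within ±0.0005° of the true value.
Along the meridian that is 0.0005° × 111700 m/° = 55.85 m.

55.85 meters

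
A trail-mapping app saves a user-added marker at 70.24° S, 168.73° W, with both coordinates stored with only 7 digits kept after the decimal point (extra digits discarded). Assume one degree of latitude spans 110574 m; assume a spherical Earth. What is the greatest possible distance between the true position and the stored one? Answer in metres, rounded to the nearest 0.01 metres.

Truncating at 7 decimal places can drop up to a full unit in the last place, so each coordinate may be off by as much as 1e-07°.
North–south component: 1e-07° × 110574 = 0.0110574 m.
E–W at 70.24°: 1e-07° × 110574 × cos 70.24° = 1e-07 × 110574 × 0.3381 ≈ 0.0037383 m.
Combining orthogonally: (0.0110574² + 0.0037383²)^½ ≈ 0.0116722 m.

0.01 metres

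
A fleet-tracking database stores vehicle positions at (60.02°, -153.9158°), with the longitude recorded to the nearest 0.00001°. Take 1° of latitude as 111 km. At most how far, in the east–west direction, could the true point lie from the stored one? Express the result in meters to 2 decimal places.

0.28 meters

Rounding to 5 decimal places leaves the longitude within ±5e-06° of the true value.
At latitude 60.02° a degree of longitude spans 111000 m × cos 60.02° = 111000 × 0.4997 ≈ 55466.4 m.
So at most 5e-06° × 55466.4 ≈ 0.277332 m east–west.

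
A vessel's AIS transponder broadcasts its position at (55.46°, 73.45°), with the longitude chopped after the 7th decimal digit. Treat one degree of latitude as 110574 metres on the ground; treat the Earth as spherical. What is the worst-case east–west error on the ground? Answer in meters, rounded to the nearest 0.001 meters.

Truncating at 7 decimal places can drop up to a full unit in the last place, so the longitude may be off by as much as 1e-07°.
One degree of longitude at 55.46° is 110574 × cos 55.46° ≈ 110574 × 0.5670 = 62693.4 m.
So at most 1e-07° × 62693.4 ≈ 0.00626934 m east–west.

0.006 meters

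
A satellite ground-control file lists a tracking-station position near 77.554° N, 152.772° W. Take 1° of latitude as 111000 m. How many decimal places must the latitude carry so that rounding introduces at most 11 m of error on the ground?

4 decimal places

One degree of latitude covers 111000 m.
Rounding to N decimal places gives at most 0.5 × 10⁻ᴺ degrees of error, i.e. 0.5 × 10⁻ᴺ × 111000 m.
Need 0.5 × 111000 × 10⁻ᴺ ≤ 11 → 10⁻ᴺ ≤ 1.982e-04, so N ≥ 3.70.
N = 3 would give 55.5 m (too coarse); N = 4 gives 5.55 m ≤ 11 m.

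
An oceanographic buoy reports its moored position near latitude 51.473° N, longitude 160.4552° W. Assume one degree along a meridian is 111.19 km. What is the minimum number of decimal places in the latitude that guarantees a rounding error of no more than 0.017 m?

7 decimal places

One degree of latitude covers 111190 m.
N decimal places → at most half a unit in the last place, 0.5 × 10⁻ᴺ° = 111190/2 × 10⁻ᴺ m.
Need 0.5 × 111190 × 10⁻ᴺ ≤ 0.017 → 10⁻ᴺ ≤ 3.058e-07, so N ≥ 6.51.
N = 6 would give 0.0556 m (too coarse); N = 7 gives 0.00556 m ≤ 0.017 m.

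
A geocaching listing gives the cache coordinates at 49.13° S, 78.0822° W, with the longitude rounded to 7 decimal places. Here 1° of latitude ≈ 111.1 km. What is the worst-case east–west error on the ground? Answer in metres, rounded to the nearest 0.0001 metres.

Rounding to 7 decimal places leaves the longitude within ±5e-08° of the true value.
One degree of longitude at 49.13° is 111100 × cos 49.13° ≈ 111100 × 0.6543 = 72697.7 m.
Maximum E–W displacement: 5e-08 × 72697.7 = 0.00363489 m.

0.0036 metres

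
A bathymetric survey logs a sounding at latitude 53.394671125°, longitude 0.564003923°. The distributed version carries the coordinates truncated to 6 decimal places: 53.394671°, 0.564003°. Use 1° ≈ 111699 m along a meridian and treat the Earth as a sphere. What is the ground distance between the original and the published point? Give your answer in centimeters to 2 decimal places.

6.30 centimeters

The latitude changed by +0.000000125° and the longitude by +0.000000923°.
N–S: 0.000000125° × 111699 m/° = 0.0139624 m.
East–west at this latitude: 0.000000923° × 111699 × cos 53.3947° ≈ 0.000000923 × 66606.1 = 0.0614774 m.
Hypotenuse of the two orthogonal shifts: √(0.0139624² + 0.0614774²) = 0.063043 m.
That is 0.063043 m = 6.3043 cm.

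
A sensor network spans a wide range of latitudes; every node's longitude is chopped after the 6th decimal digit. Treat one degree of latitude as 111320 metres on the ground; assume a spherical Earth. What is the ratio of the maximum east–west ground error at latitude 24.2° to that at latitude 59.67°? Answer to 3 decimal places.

1.806

Truncating at 6 decimal places can drop up to a full unit in the last place, so the longitude may be off by as much as 1e-06°.
At 24.2°: 1e-06° × 111320 × cos 24.2° = 1e-06 × 111320 × 0.9121 ≈ 0.10154 m.
Error at 59.67° = 1e-06° × 111320 × cos 59.67° ≈ 0.11132 × 0.5050 = 0.056214 m.
Ratio: 0.10154 / 0.056214 = cos 24.2° / cos 59.67° ≈ 1.8063.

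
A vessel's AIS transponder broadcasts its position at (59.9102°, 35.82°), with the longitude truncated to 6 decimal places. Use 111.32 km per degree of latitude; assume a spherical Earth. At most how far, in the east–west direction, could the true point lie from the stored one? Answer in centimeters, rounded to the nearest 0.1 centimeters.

Truncating at 6 decimal places can drop up to a full unit in the last place, so the longitude may be off by as much as 1e-06°.
One degree of longitude at 59.9102° is 111320 × cos 59.9102° ≈ 111320 × 0.5014 = 55811 m.
So at most 1e-06° × 55811 ≈ 0.055811 m east–west.
That is 0.055811 m = 5.5811 cm.

5.6 centimeters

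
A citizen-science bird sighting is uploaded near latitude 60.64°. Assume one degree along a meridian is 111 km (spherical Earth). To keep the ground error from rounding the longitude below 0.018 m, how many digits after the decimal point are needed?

7

At 60.64° one degree of longitude covers 111000 × cos 60.64° ≈ 111000 × 0.4903 ≈ 54422.8 m.
With N decimal places the half-ulp bound is 0.5·10⁻ᴺ°, or 0.5·10⁻ᴺ × 54422.8 m on the ground.
Setting 27211.4 × 10⁻ᴺ ≤ 0.018 gives 10ᴺ ≥ 1.512e+06, i.e. N ≥ 6.18.
N = 6 would give 0.0272 m (too coarse); N = 7 gives 0.00272 m ≤ 0.018 m.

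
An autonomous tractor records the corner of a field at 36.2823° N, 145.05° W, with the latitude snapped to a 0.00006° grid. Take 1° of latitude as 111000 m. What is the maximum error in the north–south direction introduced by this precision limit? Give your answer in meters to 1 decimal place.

3.3 meters

With a 0.00006° grid the true value lies within half a step, ±0.00006°/2 = ±3e-05°, of the stored one.
North–south distance: 3e-05° × 111000 m/° = 3.33 m.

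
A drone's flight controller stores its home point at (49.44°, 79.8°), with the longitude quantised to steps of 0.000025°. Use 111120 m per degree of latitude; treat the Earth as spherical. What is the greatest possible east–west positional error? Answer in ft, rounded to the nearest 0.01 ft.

With a 0.000025° grid the true value lies within half a step, ±0.000025°/2 = ±1.25e-05°, of the stored one.
Parallels shrink by cos φ, so at 49.44° a degree of longitude is 111120 × 0.6502 ≈ 72255.1 m.
So at most 1.25e-05° × 72255.1 ≈ 0.903189 m east–west.
Converting: 0.903189 m × 3.2808 ft/m ≈ 2.9632 ft.

2.96 ft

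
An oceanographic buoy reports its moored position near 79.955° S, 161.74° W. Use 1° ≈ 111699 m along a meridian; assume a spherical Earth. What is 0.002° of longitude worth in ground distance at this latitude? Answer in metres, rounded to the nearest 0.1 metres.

39.0 metres

One degree of longitude here spans 111699 × cos 79.955° = 111699 × 0.1744 ≈ 19482.7 m; 0.002° of that is 38.9654 m.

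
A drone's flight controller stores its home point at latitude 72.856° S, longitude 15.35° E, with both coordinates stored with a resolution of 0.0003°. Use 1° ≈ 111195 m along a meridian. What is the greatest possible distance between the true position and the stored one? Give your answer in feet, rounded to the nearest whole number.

57 feet

With a 0.0003° grid the true value lies within half a step, ±0.0003°/2 = ±0.00015°, of the stored one.
Latitude error → 0.00015 × 111195 = 16.6793 m along the meridian.
East–west component at 72.856°: 0.00015° × 111195 × cos 72.856° ≈ 0.00015 × 32777.4 ≈ 4.91661 m.
Worst case both components are at the extreme and orthogonal: √(16.6793² + 4.91661²) ≈ 17.3888 m.
Converting: 17.3888 m × 3.2808 ft/m ≈ 57.05 ft.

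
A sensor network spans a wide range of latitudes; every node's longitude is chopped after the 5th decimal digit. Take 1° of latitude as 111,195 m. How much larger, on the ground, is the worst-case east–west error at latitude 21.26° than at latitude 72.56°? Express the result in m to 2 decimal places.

0.70 m

Truncating at 5 decimal places can drop up to a full unit in the last place, so the longitude may be off by as much as 1e-05°.
Error at 21.26° = 1e-05° × 111195 × cos 21.26° ≈ 1.1119 × 0.9319 = 1.0363 m.
Error at 72.56° = 1e-05° × 111195 × cos 72.56° ≈ 1.1119 × 0.2997 = 0.33326 m.
So the lower-latitude error exceeds the higher by 1.0363 − 0.33326 = 0.70302 m.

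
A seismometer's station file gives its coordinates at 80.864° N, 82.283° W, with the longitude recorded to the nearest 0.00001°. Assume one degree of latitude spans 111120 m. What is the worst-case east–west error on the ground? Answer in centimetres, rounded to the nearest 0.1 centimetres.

8.8 centimetres

Rounding to 5 decimal places leaves the longitude within ±5e-06° of the true value.
One degree of longitude at 80.864° is 111120 × cos 80.864° ≈ 111120 × 0.1588 = 17643.5 m.
Maximum E–W displacement: 5e-06 × 17643.5 = 0.0882173 m.
That is 0.0882173 m = 8.8217 cm.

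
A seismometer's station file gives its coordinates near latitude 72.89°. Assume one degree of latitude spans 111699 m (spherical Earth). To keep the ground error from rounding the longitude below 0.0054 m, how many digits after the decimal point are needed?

7 decimal places

At 72.89° one degree of longitude covers 111699 × cos 72.89° ≈ 111699 × 0.2942 ≈ 32862.6 m.
N decimal places → at most half a unit in the last place, 0.5 × 10⁻ᴺ° = 32862.6/2 × 10⁻ᴺ m.
Setting 16431.3 × 10⁻ᴺ ≤ 0.0054 gives 10ᴺ ≥ 3.043e+06, i.e. N ≥ 6.48.
N = 6 would give 0.0164 m (too coarse); N = 7 gives 0.00164 m ≤ 0.0054 m.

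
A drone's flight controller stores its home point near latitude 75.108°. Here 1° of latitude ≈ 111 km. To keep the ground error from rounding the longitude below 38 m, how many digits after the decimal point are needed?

3 decimal places

At 75.108° one degree of longitude covers 111000 × cos 75.108° ≈ 111000 × 0.2570 ≈ 28526.8 m.
N decimal places → at most half a unit in the last place, 0.5 × 10⁻ᴺ° = 28526.8/2 × 10⁻ᴺ m.
Setting 14263.4 × 10⁻ᴺ ≤ 38 gives 10ᴺ ≥ 375.4, i.e. N ≥ 2.57.
At 2 places the error can reach 143 m, but 3 places keeps it to 14.3 m.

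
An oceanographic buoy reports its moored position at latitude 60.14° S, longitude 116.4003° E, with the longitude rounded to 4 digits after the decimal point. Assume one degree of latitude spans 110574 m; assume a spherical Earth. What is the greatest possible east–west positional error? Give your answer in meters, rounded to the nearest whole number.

3 meters

Rounding to 4 decimal places leaves the longitude within ±5e-05° of the true value.
Parallels shrink by cos φ, so at 60.14° a degree of longitude is 110574 × 0.4979 ≈ 55052.8 m.
East–west error: 5e-05° × 55052.8 m/° ≈ 2.75264 m.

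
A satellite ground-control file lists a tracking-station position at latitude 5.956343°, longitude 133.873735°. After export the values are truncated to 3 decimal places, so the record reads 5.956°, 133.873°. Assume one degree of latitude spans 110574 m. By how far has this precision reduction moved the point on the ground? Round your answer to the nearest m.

89 m

Δlat = 5.956343 − 5.956 = +0.000343°; Δlon = 133.873735 − 133.873 = +0.000735°.
N–S: 0.000343° × 110574 m/° = 37.9269 m.
East–west at this latitude: 0.000735° × 110574 × cos 5.956° ≈ 0.000735 × 109977 = 80.8332 m.
Combined displacement = (37.9269² + 80.8332²)^½ ≈ 89.2886 m.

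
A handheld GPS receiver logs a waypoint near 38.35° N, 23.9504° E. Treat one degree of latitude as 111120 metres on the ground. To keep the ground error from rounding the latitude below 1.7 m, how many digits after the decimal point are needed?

One degree of latitude covers 111120 m.
With N decimal places the half-ulp bound is 0.5·10⁻ᴺ°, or 0.5·10⁻ᴺ × 111120 m on the ground.
Need 0.5 × 111120 × 10⁻ᴺ ≤ 1.7 → 10⁻ᴺ ≤ 3.060e-05, so N ≥ 4.51.
At 4 places the error can reach 5.56 m, but 5 places keeps it to 0.556 m.

5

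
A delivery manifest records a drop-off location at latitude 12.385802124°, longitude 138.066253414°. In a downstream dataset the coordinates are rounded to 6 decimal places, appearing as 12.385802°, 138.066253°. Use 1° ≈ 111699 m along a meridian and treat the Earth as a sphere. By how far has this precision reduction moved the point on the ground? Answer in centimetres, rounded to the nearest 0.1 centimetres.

4.7 centimetres

The latitude changed by +0.000000124° and the longitude by +0.000000414°.
North–south shift: 0.000000124 × 111699 = 0.0138507 m.
E–W at 12.3858°: 0.000000414° × 111699 × cos 12.3858° = 0.000000414 × 111699 × 0.9767 ≈ 0.0451671 m.
Distance: √(0.0138507² + 0.0451671²) ≈ 0.0472431 m.
That is 0.0472431 m = 4.7243 cm.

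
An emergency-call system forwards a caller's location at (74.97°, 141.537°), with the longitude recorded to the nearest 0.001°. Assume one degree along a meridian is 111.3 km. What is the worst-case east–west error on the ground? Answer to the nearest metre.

14 metres

Rounding to 3 decimal places leaves the longitude within ±0.0005° of the true value.
One degree of longitude at 74.97° is 111300 × cos 74.97° ≈ 111300 × 0.2593 = 28862.8 m.
So at most 0.0005° × 28862.8 ≈ 14.4314 m east–west.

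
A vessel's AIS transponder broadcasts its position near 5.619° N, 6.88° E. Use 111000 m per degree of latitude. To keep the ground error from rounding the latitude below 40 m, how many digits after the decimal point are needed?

One degree of latitude covers 111000 m.
N decimal places → at most half a unit in the last place, 0.5 × 10⁻ᴺ° = 111000/2 × 10⁻ᴺ m.
Need 0.5 × 111000 × 10⁻ᴺ ≤ 40 → 10⁻ᴺ ≤ 7.207e-04, so N ≥ 3.14.
N = 3 would give 55.5 m (too coarse); N = 4 gives 5.55 m ≤ 40 m.

4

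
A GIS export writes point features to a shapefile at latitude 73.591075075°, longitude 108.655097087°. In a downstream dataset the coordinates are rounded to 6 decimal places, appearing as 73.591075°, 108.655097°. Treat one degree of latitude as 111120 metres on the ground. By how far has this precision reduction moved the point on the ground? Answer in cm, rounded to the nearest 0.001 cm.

0.877 cm

The latitude changed by +0.000000075° and the longitude by +0.000000087°.
N–S: 0.000000075° × 111120 m/° = 0.008334 m.
East–west at this latitude: 0.000000087° × 111120 × cos 73.5911° ≈ 0.000000087 × 31390.4 = 0.00273096 m.
Hypotenuse of the two orthogonal shifts: √(0.008334² + 0.00273096²) = 0.00877005 m.
That is 0.00877005 m = 0.877 cm.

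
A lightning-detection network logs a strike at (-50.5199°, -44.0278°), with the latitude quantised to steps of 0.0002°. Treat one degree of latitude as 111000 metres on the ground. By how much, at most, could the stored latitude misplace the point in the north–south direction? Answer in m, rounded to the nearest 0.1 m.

11.1 m

With a 0.0002° grid the true value lies within half a step, ±0.0002°/2 = ±0.0001°, of the stored one.
Along the meridian that is 0.0001° × 111000 m/° = 11.1 m.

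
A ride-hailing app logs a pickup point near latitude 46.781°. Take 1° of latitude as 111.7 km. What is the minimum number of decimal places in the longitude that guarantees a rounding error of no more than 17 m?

At 46.781° one degree of longitude covers 111700 × cos 46.781° ≈ 111700 × 0.6848 ≈ 76490.9 m.
N decimal places → at most half a unit in the last place, 0.5 × 10⁻ᴺ° = 76490.9/2 × 10⁻ᴺ m.
Need 0.5 × 76490.9 × 10⁻ᴺ ≤ 17 → 10⁻ᴺ ≤ 4.445e-04, so N ≥ 3.35.
So 4 decimal places suffice (3.82 m); 3 would allow up to 38.2 m.

4 decimal places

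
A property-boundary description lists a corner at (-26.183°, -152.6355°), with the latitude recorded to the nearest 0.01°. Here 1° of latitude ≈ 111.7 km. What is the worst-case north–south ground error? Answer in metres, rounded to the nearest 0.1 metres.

Rounding to 2 decimal places leaves the latitude within ±0.005° of the true value.
So the N–S error is at most 0.005 × 111700 = 558.5 m.

558.5 metres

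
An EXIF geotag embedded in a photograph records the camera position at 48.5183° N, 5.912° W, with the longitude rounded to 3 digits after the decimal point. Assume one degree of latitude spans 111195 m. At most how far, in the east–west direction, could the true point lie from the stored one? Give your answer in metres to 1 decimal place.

Rounding to 3 decimal places leaves the longitude within ±0.0005° of the true value.
At latitude 48.5183° a degree of longitude spans 111195 m × cos 48.5183° = 111195 × 0.6624 ≈ 73653.4 m.
East–west error: 0.0005° × 73653.4 m/° ≈ 36.8267 m.

36.8 metres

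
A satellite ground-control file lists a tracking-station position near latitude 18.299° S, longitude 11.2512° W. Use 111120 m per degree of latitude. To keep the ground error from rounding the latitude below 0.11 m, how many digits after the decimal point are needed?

6 decimal places

One degree of latitude covers 111120 m.
With N decimal places the half-ulp bound is 0.5·10⁻ᴺ°, or 0.5·10⁻ᴺ × 111120 m on the ground.
Need 0.5 × 111120 × 10⁻ᴺ ≤ 0.11 → 10⁻ᴺ ≤ 1.980e-06, so N ≥ 5.70.
At 5 places the error can reach 0.556 m, but 6 places keeps it to 0.0556 m.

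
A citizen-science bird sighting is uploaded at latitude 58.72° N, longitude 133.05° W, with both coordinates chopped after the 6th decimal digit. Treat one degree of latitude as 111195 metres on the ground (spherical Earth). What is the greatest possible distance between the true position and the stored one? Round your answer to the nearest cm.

13 cm

Truncating at 6 decimal places can drop up to a full unit in the last place, so each coordinate may be off by as much as 1e-06°.
Latitude error → 1e-06 × 111195 = 0.111195 m along the meridian.
Longitude error → 1e-06 × 111195 × cos 58.72° = 1e-06 × 111195 × 0.5192 ≈ 0.0577348 m.
Worst case both components are at the extreme and orthogonal: √(0.111195² + 0.0577348²) ≈ 0.12529 m.
That is 0.12529 m = 12.529 cm.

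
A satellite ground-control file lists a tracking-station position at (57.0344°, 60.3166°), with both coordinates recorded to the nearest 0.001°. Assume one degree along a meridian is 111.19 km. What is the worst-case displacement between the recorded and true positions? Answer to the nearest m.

63 m

Rounding to 3 decimal places leaves each coordinate within ±0.0005° of the true value.
N–S: 0.0005° × 111190 m/° = 55.595 m.
E–W at 57.0344°: 0.0005° × 111190 × cos 57.0344° = 0.0005 × 111190 × 0.5441 ≈ 30.2512 m.
The two errors are perpendicular, so the maximum displacement is √(55.595² + 30.2512²) ≈ 63.2925 m.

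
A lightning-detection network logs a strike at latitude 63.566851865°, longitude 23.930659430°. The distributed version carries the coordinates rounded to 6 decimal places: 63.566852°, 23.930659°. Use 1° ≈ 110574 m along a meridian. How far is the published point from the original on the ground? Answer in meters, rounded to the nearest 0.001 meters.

Δlat = 63.566851865 − 63.566852 = -0.000000135°; Δlon = 23.930659430 − 23.930659 = +0.000000430°.
North–south shift: -0.000000135 × 110574 = -0.0149275 m.
East–west at this latitude: 0.000000430° × 110574 × cos 63.5669° ≈ 0.000000430 × 49222.4 = 0.0211656 m.
Combined displacement = (0.0149275² + 0.0211656²)^½ ≈ 0.0259001 m.

0.026 meters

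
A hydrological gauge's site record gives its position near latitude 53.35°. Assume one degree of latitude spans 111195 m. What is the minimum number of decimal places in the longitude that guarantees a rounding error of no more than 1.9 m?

At 53.35° one degree of longitude covers 111195 × cos 53.35° ≈ 111195 × 0.5969 ≈ 66375.1 m.
With N decimal places the half-ulp bound is 0.5·10⁻ᴺ°, or 0.5·10⁻ᴺ × 66375.1 m on the ground.
Need 0.5 × 66375.1 × 10⁻ᴺ ≤ 1.9 → 10⁻ᴺ ≤ 5.725e-05, so N ≥ 4.24.
N = 4 would give 3.32 m (too coarse); N = 5 gives 0.332 m ≤ 1.9 m.

5 decimal places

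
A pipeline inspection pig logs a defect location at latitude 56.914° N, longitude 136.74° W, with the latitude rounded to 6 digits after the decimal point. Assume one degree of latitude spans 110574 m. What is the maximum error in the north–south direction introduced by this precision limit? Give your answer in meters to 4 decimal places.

0.0553 meters

Rounding to 6 decimal places leaves the latitude within ±5e-07° of the true value.
So the N–S error is at most 5e-07 × 110574 = 0.055287 m.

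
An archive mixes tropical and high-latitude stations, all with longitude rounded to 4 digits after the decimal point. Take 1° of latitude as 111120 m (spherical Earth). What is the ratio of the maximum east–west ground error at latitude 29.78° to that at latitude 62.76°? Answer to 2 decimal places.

1.90

Rounding to 4 decimal places leaves the longitude within ±5e-05° of the true value.
Error at 29.78° = 5e-05° × 111120 × cos 29.78° ≈ 5.556 × 0.8679 = 4.8223 m.
Error at 62.76° = 5e-05° × 111120 × cos 62.76° ≈ 5.556 × 0.4577 = 2.5431 m.
Ratio: 4.8223 / 2.5431 = cos 29.78° / cos 62.76° ≈ 1.8962.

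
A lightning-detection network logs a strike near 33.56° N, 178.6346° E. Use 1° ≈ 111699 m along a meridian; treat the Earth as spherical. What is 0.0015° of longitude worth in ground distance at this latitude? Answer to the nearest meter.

One degree of longitude here spans 111699 × cos 33.56° = 111699 × 0.8333 ≈ 93079.6 m; 0.0015° of that is 139.619 m.

140 meters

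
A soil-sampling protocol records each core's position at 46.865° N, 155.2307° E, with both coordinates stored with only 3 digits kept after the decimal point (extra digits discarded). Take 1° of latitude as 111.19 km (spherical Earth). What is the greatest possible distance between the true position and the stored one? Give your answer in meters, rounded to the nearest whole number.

135 meters

Truncating at 3 decimal places can drop up to a full unit in the last place, so each coordinate may be off by as much as 0.001°.
Latitude error → 0.001 × 111190 = 111.19 m along the meridian.
Longitude error → 0.001 × 111190 × cos 46.865° = 0.001 × 111190 × 0.6837 ≈ 76.0228 m.
The two errors are perpendicular, so the maximum displacement is √(111.19² + 76.0228²) ≈ 134.695 m.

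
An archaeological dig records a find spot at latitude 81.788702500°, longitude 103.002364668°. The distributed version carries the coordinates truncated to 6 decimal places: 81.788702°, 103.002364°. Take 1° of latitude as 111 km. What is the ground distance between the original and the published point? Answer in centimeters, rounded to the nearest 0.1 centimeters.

5.7 centimeters

Δlat = 81.788702500 − 81.788702 = +0.000000500°; Δlon = 103.002364668 − 103.002364 = +0.000000668°.
North–south shift: 0.000000500 × 111000 = 0.0555 m.
E–W at 81.7887°: 0.000000668° × 111000 × cos 81.7887° = 0.000000668 × 111000 × 0.1428 ≈ 0.0105901 m.
Combined displacement = (0.0555² + 0.0105901²)^½ ≈ 0.0565013 m.
That is 0.0565013 m = 5.6501 cm.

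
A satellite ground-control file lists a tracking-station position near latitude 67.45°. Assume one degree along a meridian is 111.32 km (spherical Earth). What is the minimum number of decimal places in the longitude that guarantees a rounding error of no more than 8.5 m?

At 67.45° one degree of longitude covers 111320 × cos 67.45° ≈ 111320 × 0.3835 ≈ 42690.1 m.
Rounding to N decimal places gives at most 0.5 × 10⁻ᴺ degrees of error, i.e. 0.5 × 10⁻ᴺ × 42690.1 m.
Setting 21345 × 10⁻ᴺ ≤ 8.5 gives 10ᴺ ≥ 2511, i.e. N ≥ 3.40.
At 3 places the error can reach 21.3 m, but 4 places keeps it to 2.13 m.

4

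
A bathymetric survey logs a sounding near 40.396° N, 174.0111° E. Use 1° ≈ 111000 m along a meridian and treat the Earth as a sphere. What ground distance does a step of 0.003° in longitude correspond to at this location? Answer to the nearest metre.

0.003° of longitude at 40.396° is 0.003 × 111000 × cos 40.396° ≈ 0.003 × 84535.8 = 253.607 m.

254 metres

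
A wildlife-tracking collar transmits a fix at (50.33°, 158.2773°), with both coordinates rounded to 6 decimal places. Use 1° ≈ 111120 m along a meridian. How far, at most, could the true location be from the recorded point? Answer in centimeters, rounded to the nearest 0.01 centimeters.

6.59 centimeters

Rounding to 6 decimal places leaves each coordinate within ±5e-07° of the true value.
North–south component: 5e-07° × 111120 = 0.05556 m.
East–west component at 50.33°: 5e-07° × 111120 × cos 50.33° ≈ 5e-07 × 70935.1 ≈ 0.0354676 m.
Worst case both components are at the extreme and orthogonal: √(0.05556² + 0.0354676²) ≈ 0.0659156 m.
That is 0.0659156 m = 6.5916 cm.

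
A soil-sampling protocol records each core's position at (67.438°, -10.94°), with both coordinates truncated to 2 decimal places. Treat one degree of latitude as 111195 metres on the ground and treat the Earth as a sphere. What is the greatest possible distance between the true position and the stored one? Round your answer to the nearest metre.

1191 metres

Truncating at 2 decimal places can drop up to a full unit in the last place, so each coordinate may be off by as much as 0.01°.
N–S: 0.01° × 111195 m/° = 1111.95 m.
E–W at 67.438°: 0.01° × 111195 × cos 67.438° = 0.01 × 111195 × 0.3837 ≈ 426.636 m.
Worst case both components are at the extreme and orthogonal: √(1111.95² + 426.636²) ≈ 1190.99 m.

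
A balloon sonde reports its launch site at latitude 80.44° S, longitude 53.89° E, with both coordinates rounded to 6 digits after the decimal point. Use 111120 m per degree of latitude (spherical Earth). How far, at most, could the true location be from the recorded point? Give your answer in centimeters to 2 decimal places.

Rounding to 6 decimal places leaves each coordinate within ±5e-07° of the true value.
North–south component: 5e-07° × 111120 = 0.05556 m.
E–W at 80.44°: 5e-07° × 111120 × cos 80.44° = 5e-07 × 111120 × 0.1661 ≈ 0.00922742 m.
Combining orthogonally: (0.05556² + 0.00922742²)^½ ≈ 0.056321 m.
That is 0.056321 m = 5.6321 cm.

5.63 centimeters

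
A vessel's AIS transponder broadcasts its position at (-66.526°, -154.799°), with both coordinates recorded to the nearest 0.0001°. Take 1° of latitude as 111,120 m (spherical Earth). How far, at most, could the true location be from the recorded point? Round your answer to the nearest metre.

6 metres

Rounding to 4 decimal places leaves each coordinate within ±5e-05° of the true value.
Latitude error → 5e-05 × 111120 = 5.556 m along the meridian.
E–W at 66.526°: 5e-05° × 111120 × cos 66.526° = 5e-05 × 111120 × 0.3983 ≈ 2.21314 m.
Worst case both components are at the extreme and orthogonal: √(5.556² + 2.21314²) ≈ 5.98056 m.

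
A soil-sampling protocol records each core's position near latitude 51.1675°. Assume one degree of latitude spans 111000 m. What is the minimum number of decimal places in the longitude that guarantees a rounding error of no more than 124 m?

At 51.1675° one degree of longitude covers 111000 × cos 51.1675° ≈ 111000 × 0.6270 ≈ 69602.1 m.
N decimal places → at most half a unit in the last place, 0.5 × 10⁻ᴺ° = 69602.1/2 × 10⁻ᴺ m.
Need 0.5 × 69602.1 × 10⁻ᴺ ≤ 124 → 10⁻ᴺ ≤ 3.563e-03, so N ≥ 2.45.
So 3 decimal places suffice (34.8 m); 2 would allow up to 348 m.

3 decimal places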